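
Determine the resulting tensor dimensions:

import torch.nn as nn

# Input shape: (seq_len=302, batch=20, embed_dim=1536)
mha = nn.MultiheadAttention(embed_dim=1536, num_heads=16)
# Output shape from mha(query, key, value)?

Input shape: (302, 20, 1536)
Output shape: (302, 20, 1536)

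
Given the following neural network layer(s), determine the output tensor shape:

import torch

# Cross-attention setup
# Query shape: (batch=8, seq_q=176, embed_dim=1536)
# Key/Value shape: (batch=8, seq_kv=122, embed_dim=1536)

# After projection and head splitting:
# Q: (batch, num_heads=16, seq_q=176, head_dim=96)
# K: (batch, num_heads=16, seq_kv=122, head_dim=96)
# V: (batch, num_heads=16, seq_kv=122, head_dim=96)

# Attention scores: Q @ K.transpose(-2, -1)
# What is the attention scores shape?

Input shape: (8, 176, 1536)
Output shape: (8, 16, 176, 122)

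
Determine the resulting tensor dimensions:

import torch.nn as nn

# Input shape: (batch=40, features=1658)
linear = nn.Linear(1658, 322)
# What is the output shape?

Input shape: (40, 1658)
Output shape: (40, 322)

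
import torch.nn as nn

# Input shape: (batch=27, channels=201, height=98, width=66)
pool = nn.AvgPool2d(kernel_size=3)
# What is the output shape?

Input shape: (27, 201, 98, 66)
Output shape: (27, 201, 32, 22)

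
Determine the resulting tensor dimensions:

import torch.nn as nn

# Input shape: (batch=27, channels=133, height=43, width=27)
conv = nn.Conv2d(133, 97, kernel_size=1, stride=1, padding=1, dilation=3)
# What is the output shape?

Input shape: (27, 133, 43, 27)
Output shape: (27, 97, 45, 29)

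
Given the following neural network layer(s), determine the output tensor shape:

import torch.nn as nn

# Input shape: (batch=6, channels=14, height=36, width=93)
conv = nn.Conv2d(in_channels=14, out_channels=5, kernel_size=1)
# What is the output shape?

Input shape: (6, 14, 36, 93)
Output shape: (6, 5, 36, 93)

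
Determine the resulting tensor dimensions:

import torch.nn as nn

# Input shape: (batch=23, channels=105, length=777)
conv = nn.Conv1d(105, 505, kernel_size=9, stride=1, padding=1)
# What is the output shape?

Input shape: (23, 105, 777)
Output shape: (23, 505, 771)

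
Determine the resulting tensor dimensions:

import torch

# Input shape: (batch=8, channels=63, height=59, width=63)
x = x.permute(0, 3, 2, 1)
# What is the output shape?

Input shape: (8, 63, 59, 63)
Output shape: (8, 63, 59, 63)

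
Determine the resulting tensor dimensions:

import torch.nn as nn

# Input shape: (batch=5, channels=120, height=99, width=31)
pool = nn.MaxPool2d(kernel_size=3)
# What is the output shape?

Input shape: (5, 120, 99, 31)
Output shape: (5, 120, 33, 10)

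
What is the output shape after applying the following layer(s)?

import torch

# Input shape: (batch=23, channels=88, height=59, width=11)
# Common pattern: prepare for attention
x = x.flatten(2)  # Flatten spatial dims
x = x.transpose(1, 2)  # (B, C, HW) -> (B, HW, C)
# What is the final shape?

Input shape: (23, 88, 59, 11)
  -> after flatten(2): (23, 88, 649)
Output shape: (23, 649, 88)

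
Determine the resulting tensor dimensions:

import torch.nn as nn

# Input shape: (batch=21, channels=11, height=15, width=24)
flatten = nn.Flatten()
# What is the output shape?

Input shape: (21, 11, 15, 24)
Output shape: (21, 3960)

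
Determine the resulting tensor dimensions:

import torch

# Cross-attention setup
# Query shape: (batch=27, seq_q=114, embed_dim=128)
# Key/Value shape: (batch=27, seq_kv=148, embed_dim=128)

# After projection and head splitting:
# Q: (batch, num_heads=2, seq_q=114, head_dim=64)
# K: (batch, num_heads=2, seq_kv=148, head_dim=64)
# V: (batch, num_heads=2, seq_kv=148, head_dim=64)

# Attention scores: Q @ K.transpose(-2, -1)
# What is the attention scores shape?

Input shape: (27, 114, 128)
Output shape: (27, 2, 114, 148)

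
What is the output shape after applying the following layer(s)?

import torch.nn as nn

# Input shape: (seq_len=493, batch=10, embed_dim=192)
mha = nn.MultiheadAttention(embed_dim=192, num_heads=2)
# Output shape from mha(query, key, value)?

Input shape: (493, 10, 192)
Output shape: (493, 10, 192)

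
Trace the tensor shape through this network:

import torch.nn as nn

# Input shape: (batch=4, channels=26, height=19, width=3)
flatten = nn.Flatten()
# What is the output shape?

Input shape: (4, 26, 19, 3)
Output shape: (4, 1482)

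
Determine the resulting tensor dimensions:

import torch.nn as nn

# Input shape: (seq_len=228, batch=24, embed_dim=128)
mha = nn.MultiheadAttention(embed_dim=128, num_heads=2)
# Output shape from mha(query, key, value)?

Input shape: (228, 24, 128)
Output shape: (228, 24, 128)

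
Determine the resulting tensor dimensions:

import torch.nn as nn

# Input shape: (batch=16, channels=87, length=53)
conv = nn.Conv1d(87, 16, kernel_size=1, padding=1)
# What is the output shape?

Input shape: (16, 87, 53)
Output shape: (16, 16, 55)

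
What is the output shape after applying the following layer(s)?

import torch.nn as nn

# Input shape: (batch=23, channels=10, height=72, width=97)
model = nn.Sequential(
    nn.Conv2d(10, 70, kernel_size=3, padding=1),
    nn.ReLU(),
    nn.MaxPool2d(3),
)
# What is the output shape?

Input shape: (23, 10, 72, 97)
  -> after Conv2d: (23, 70, 72, 97)
  -> after ReLU: (23, 70, 72, 97)
Output shape: (23, 70, 24, 32)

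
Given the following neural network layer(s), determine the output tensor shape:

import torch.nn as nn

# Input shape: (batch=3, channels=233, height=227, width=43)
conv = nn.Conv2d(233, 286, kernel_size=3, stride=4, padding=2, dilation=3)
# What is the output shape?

Input shape: (3, 233, 227, 43)
Output shape: (3, 286, 57, 11)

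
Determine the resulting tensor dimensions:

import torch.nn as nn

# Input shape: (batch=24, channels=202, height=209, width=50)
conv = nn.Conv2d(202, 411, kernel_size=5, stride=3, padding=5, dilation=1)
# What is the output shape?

Input shape: (24, 202, 209, 50)
Output shape: (24, 411, 72, 19)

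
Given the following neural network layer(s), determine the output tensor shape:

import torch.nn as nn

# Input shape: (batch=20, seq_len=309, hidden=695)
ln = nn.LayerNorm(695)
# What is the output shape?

Input shape: (20, 309, 695)
Output shape: (20, 309, 695)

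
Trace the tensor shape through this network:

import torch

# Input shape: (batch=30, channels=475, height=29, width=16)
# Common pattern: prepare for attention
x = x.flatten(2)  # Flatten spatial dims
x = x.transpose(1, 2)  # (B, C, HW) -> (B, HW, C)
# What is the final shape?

Input shape: (30, 475, 29, 16)
  -> after flatten(2): (30, 475, 464)
Output shape: (30, 464, 475)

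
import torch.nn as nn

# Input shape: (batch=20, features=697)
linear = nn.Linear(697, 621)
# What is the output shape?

Input shape: (20, 697)
Output shape: (20, 621)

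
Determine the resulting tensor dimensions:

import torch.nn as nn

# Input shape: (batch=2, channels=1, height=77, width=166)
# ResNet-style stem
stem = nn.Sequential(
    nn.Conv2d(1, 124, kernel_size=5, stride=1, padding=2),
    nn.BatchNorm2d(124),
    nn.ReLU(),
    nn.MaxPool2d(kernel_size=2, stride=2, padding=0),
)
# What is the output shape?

Input shape: (2, 1, 77, 166)
  -> after Conv2d 5x5 stride=1: (2, 124, 77, 166)
Output shape: (2, 124, 38, 83)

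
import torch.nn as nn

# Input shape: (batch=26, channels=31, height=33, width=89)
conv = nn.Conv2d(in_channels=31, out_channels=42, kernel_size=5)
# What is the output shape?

Input shape: (26, 31, 33, 89)
Output shape: (26, 42, 29, 85)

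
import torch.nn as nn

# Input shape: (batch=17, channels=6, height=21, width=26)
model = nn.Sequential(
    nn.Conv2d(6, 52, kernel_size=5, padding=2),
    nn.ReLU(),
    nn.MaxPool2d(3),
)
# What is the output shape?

Input shape: (17, 6, 21, 26)
  -> after Conv2d: (17, 52, 21, 26)
  -> after ReLU: (17, 52, 21, 26)
Output shape: (17, 52, 7, 8)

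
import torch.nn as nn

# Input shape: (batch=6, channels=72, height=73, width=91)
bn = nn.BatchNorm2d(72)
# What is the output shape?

Input shape: (6, 72, 73, 91)
Output shape: (6, 72, 73, 91)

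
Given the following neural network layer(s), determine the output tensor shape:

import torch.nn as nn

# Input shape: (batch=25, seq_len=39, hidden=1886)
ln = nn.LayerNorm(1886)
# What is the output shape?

Input shape: (25, 39, 1886)
Output shape: (25, 39, 1886)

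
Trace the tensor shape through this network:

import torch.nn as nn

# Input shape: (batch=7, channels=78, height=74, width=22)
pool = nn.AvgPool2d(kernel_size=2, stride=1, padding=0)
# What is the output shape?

Input shape: (7, 78, 74, 22)
Output shape: (7, 78, 73, 21)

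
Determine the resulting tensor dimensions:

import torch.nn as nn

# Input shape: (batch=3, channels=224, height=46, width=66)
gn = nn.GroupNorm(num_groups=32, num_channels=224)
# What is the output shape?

Input shape: (3, 224, 46, 66)
Output shape: (3, 224, 46, 66)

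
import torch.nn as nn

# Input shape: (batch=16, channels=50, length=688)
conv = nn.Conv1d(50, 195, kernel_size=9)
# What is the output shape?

Input shape: (16, 50, 688)
Output shape: (16, 195, 680)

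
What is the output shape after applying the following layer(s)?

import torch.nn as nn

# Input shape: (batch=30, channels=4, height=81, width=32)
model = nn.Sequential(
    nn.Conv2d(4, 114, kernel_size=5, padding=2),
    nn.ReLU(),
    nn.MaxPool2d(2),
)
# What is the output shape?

Input shape: (30, 4, 81, 32)
  -> after Conv2d: (30, 114, 81, 32)
  -> after ReLU: (30, 114, 81, 32)
Output shape: (30, 114, 40, 16)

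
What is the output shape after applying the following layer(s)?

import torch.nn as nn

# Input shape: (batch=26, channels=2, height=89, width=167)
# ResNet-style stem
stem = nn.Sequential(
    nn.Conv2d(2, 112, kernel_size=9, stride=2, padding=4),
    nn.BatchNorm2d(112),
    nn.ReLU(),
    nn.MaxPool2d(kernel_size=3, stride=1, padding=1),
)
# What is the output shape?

Input shape: (26, 2, 89, 167)
  -> after Conv2d 9x9 stride=2: (26, 112, 45, 84)
Output shape: (26, 112, 45, 84)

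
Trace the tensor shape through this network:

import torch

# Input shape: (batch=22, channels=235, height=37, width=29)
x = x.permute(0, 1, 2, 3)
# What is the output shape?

Input shape: (22, 235, 37, 29)
Output shape: (22, 235, 37, 29)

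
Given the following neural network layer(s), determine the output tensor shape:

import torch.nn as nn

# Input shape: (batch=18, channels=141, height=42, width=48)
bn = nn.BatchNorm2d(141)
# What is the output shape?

Input shape: (18, 141, 42, 48)
Output shape: (18, 141, 42, 48)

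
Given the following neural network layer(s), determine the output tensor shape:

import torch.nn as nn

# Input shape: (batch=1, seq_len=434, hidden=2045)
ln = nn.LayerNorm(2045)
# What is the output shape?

Input shape: (1, 434, 2045)
Output shape: (1, 434, 2045)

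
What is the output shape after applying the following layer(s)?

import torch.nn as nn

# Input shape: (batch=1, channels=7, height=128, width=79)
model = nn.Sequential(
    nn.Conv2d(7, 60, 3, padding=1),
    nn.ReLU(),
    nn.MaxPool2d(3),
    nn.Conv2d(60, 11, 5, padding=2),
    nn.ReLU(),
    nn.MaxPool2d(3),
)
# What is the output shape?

Input shape: (1, 7, 128, 79)
  -> after first Conv2d: (1, 60, 128, 79)
  -> after first MaxPool2d: (1, 60, 42, 26)
  -> after second Conv2d: (1, 11, 42, 26)
Output shape: (1, 11, 14, 8)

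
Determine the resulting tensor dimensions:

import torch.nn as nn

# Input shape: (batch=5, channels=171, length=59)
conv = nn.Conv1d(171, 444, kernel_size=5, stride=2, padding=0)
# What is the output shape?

Input shape: (5, 171, 59)
Output shape: (5, 444, 28)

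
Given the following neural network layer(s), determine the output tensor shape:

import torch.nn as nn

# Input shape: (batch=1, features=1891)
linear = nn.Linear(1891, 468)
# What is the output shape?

Input shape: (1, 1891)
Output shape: (1, 468)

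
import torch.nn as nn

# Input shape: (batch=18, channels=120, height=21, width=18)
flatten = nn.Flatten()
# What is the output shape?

Input shape: (18, 120, 21, 18)
Output shape: (18, 45360)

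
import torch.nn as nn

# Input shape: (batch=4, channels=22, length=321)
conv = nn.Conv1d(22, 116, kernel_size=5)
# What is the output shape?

Input shape: (4, 22, 321)
Output shape: (4, 116, 317)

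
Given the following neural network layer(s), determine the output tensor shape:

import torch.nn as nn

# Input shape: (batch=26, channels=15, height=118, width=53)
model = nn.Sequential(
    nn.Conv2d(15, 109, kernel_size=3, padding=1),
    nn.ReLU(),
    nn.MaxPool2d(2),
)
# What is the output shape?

Input shape: (26, 15, 118, 53)
  -> after Conv2d: (26, 109, 118, 53)
  -> after ReLU: (26, 109, 118, 53)
Output shape: (26, 109, 59, 26)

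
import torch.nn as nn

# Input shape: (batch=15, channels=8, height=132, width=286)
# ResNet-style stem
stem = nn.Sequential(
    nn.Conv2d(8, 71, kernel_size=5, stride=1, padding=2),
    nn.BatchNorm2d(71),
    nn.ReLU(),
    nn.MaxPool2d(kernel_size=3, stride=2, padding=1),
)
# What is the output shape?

Input shape: (15, 8, 132, 286)
  -> after Conv2d 5x5 stride=1: (15, 71, 132, 286)
Output shape: (15, 71, 66, 143)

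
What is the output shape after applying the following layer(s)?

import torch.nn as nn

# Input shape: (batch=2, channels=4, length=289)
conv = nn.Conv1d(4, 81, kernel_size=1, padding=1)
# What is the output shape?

Input shape: (2, 4, 289)
Output shape: (2, 81, 291)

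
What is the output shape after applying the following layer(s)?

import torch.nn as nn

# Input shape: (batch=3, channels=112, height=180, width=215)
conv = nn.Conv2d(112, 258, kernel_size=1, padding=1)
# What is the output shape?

Input shape: (3, 112, 180, 215)
Output shape: (3, 258, 182, 217)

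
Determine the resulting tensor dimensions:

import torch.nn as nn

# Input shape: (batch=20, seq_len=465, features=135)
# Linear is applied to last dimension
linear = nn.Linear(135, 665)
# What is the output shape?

Input shape: (20, 465, 135)
Output shape: (20, 465, 665)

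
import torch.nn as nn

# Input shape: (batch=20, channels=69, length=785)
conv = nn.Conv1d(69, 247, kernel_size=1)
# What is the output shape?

Input shape: (20, 69, 785)
Output shape: (20, 247, 785)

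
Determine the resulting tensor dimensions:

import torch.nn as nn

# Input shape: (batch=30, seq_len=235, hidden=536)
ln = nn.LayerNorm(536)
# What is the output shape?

Input shape: (30, 235, 536)
Output shape: (30, 235, 536)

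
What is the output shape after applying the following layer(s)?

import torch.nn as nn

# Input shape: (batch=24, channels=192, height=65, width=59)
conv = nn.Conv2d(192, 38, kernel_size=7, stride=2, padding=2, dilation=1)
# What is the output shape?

Input shape: (24, 192, 65, 59)
Output shape: (24, 38, 32, 29)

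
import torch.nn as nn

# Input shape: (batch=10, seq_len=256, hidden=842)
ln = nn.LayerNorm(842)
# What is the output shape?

Input shape: (10, 256, 842)
Output shape: (10, 256, 842)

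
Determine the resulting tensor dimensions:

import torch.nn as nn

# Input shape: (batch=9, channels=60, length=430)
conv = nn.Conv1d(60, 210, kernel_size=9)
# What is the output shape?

Input shape: (9, 60, 430)
Output shape: (9, 210, 422)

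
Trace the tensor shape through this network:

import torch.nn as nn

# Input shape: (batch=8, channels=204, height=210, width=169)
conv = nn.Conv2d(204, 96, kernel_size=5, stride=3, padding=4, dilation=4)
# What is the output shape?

Input shape: (8, 204, 210, 169)
Output shape: (8, 96, 68, 54)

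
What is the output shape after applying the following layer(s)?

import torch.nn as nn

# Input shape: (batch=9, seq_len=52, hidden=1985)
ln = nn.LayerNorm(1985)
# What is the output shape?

Input shape: (9, 52, 1985)
Output shape: (9, 52, 1985)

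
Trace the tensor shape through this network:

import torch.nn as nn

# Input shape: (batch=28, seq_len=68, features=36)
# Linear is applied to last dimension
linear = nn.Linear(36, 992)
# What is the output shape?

Input shape: (28, 68, 36)
Output shape: (28, 68, 992)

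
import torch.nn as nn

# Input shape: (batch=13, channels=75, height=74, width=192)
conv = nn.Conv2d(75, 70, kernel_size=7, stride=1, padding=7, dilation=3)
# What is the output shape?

Input shape: (13, 75, 74, 192)
Output shape: (13, 70, 70, 188)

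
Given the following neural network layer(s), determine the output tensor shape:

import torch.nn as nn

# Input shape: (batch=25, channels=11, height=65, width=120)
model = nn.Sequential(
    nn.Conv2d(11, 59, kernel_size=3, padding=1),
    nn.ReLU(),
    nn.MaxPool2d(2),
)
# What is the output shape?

Input shape: (25, 11, 65, 120)
  -> after Conv2d: (25, 59, 65, 120)
  -> after ReLU: (25, 59, 65, 120)
Output shape: (25, 59, 32, 60)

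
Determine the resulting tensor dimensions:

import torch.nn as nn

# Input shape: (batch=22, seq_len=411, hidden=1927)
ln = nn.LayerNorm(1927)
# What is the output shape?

Input shape: (22, 411, 1927)
Output shape: (22, 411, 1927)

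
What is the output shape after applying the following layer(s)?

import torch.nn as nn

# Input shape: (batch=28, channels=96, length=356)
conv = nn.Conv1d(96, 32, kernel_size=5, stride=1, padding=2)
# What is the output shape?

Input shape: (28, 96, 356)
Output shape: (28, 32, 356)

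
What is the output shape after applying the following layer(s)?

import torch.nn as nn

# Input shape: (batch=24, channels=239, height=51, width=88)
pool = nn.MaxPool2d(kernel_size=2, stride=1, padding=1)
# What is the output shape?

Input shape: (24, 239, 51, 88)
Output shape: (24, 239, 52, 89)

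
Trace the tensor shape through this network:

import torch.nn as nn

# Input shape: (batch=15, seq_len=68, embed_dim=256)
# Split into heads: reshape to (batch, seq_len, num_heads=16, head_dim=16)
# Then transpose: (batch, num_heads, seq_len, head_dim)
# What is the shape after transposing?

Input shape: (15, 68, 256)
  -> after reshape: (15, 68, 16, 16)
Output shape: (15, 16, 68, 16)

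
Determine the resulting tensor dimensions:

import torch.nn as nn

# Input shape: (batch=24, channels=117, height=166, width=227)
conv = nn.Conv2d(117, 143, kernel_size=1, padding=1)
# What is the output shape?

Input shape: (24, 117, 166, 227)
Output shape: (24, 143, 168, 229)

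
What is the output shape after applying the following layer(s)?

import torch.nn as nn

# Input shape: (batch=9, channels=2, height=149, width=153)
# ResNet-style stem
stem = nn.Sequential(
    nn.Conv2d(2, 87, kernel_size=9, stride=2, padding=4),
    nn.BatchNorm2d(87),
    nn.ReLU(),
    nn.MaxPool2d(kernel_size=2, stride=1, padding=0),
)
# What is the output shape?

Input shape: (9, 2, 149, 153)
  -> after Conv2d 9x9 stride=2: (9, 87, 75, 77)
Output shape: (9, 87, 74, 76)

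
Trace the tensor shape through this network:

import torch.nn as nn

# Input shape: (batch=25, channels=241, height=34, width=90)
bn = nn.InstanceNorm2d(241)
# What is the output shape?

Input shape: (25, 241, 34, 90)
Output shape: (25, 241, 34, 90)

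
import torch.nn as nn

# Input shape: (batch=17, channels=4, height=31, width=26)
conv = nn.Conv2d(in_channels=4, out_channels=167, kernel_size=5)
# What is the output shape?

Input shape: (17, 4, 31, 26)
Output shape: (17, 167, 27, 22)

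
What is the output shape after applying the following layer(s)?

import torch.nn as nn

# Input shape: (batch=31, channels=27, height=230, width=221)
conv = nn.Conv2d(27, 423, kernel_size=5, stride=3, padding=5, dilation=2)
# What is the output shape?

Input shape: (31, 27, 230, 221)
Output shape: (31, 423, 78, 75)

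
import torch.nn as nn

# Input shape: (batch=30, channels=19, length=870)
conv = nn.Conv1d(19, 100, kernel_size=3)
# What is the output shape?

Input shape: (30, 19, 870)
Output shape: (30, 100, 868)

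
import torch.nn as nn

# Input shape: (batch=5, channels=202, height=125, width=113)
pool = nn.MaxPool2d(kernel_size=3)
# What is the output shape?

Input shape: (5, 202, 125, 113)
Output shape: (5, 202, 41, 37)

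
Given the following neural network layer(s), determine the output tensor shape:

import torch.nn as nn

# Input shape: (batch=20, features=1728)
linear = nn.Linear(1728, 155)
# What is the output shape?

Input shape: (20, 1728)
Output shape: (20, 155)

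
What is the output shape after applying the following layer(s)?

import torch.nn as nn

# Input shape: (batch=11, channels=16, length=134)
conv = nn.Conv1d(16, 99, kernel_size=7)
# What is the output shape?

Input shape: (11, 16, 134)
Output shape: (11, 99, 128)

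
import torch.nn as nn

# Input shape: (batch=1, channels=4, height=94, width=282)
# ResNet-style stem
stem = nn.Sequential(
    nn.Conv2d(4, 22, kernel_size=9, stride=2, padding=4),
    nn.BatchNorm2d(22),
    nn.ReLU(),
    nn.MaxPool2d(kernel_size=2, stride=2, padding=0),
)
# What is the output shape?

Input shape: (1, 4, 94, 282)
  -> after Conv2d 9x9 stride=2: (1, 22, 47, 141)
Output shape: (1, 22, 23, 70)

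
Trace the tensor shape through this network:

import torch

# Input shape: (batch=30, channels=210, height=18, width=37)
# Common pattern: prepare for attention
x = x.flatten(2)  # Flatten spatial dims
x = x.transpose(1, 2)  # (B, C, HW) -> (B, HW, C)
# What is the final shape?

Input shape: (30, 210, 18, 37)
  -> after flatten(2): (30, 210, 666)
Output shape: (30, 666, 210)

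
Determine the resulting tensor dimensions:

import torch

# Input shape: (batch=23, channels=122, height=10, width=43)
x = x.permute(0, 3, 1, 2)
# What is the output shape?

Input shape: (23, 122, 10, 43)
Output shape: (23, 43, 122, 10)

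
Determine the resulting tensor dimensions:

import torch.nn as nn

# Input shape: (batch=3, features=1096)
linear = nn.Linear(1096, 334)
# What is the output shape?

Input shape: (3, 1096)
Output shape: (3, 334)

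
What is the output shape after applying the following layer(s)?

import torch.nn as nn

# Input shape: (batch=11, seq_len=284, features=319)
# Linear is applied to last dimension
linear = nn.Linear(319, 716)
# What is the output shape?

Input shape: (11, 284, 319)
Output shape: (11, 284, 716)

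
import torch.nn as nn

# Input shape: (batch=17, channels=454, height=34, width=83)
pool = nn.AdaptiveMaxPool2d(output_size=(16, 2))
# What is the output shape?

Input shape: (17, 454, 34, 83)
Output shape: (17, 454, 16, 2)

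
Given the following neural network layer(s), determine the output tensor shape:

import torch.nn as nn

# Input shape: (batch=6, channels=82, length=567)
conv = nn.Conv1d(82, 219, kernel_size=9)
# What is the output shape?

Input shape: (6, 82, 567)
Output shape: (6, 219, 559)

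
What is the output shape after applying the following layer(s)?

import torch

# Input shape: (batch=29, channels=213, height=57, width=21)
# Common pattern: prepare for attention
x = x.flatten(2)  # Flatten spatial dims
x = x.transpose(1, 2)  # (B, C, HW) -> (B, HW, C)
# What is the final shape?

Input shape: (29, 213, 57, 21)
  -> after flatten(2): (29, 213, 1197)
Output shape: (29, 1197, 213)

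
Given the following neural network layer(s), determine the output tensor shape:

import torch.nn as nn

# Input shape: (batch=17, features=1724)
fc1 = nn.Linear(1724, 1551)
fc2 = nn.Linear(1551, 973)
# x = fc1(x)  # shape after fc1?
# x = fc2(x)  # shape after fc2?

Input shape: (17, 1724)
  -> after fc1: (17, 1551)
Output shape: (17, 973)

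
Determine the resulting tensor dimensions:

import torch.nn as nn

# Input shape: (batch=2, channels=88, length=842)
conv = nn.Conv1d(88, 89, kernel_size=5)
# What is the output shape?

Input shape: (2, 88, 842)
Output shape: (2, 89, 838)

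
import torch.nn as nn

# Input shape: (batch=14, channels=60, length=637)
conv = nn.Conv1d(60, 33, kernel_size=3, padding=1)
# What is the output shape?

Input shape: (14, 60, 637)
Output shape: (14, 33, 637)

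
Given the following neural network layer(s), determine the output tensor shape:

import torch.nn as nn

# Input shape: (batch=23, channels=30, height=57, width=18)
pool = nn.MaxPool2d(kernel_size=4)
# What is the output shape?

Input shape: (23, 30, 57, 18)
Output shape: (23, 30, 14, 4)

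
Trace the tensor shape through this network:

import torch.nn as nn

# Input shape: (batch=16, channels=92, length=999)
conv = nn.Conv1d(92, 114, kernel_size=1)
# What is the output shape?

Input shape: (16, 92, 999)
Output shape: (16, 114, 999)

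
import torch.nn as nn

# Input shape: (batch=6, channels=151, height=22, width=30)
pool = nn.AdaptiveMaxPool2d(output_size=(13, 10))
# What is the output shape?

Input shape: (6, 151, 22, 30)
Output shape: (6, 151, 13, 10)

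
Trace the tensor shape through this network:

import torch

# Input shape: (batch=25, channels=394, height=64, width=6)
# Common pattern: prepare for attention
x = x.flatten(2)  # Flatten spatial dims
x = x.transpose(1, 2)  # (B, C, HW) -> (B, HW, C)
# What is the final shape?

Input shape: (25, 394, 64, 6)
  -> after flatten(2): (25, 394, 384)
Output shape: (25, 384, 394)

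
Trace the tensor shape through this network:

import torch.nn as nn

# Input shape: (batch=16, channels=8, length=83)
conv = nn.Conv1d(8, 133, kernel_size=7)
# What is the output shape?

Input shape: (16, 8, 83)
Output shape: (16, 133, 77)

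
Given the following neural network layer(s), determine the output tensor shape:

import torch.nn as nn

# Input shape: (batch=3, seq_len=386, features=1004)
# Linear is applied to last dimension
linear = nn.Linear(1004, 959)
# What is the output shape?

Input shape: (3, 386, 1004)
Output shape: (3, 386, 959)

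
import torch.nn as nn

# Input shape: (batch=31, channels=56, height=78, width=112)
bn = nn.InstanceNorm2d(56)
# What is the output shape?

Input shape: (31, 56, 78, 112)
Output shape: (31, 56, 78, 112)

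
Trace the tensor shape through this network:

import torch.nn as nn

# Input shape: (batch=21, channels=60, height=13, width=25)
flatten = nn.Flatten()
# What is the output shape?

Input shape: (21, 60, 13, 25)
Output shape: (21, 19500)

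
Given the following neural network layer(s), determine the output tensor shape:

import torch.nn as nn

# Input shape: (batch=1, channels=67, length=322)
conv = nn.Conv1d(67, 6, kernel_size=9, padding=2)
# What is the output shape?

Input shape: (1, 67, 322)
Output shape: (1, 6, 318)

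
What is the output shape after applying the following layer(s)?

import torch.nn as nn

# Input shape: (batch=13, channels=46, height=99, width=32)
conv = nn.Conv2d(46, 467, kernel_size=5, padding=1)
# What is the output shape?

Input shape: (13, 46, 99, 32)
Output shape: (13, 467, 97, 30)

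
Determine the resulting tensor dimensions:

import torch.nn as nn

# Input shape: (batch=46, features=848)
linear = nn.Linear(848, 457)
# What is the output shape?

Input shape: (46, 848)
Output shape: (46, 457)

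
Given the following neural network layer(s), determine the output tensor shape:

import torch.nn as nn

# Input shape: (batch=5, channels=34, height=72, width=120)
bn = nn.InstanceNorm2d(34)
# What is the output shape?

Input shape: (5, 34, 72, 120)
Output shape: (5, 34, 72, 120)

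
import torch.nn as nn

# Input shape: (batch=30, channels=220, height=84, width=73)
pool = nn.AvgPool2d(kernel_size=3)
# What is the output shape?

Input shape: (30, 220, 84, 73)
Output shape: (30, 220, 28, 24)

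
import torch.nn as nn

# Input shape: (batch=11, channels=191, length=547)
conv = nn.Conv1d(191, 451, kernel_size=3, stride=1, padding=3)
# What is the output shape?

Input shape: (11, 191, 547)
Output shape: (11, 451, 551)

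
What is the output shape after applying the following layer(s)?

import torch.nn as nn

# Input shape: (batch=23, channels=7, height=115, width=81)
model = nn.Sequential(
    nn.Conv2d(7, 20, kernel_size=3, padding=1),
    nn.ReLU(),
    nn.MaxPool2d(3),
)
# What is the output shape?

Input shape: (23, 7, 115, 81)
  -> after Conv2d: (23, 20, 115, 81)
  -> after ReLU: (23, 20, 115, 81)
Output shape: (23, 20, 38, 27)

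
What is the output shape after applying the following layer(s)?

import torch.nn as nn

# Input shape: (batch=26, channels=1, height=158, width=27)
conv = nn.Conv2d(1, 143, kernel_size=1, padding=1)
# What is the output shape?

Input shape: (26, 1, 158, 27)
Output shape: (26, 143, 160, 29)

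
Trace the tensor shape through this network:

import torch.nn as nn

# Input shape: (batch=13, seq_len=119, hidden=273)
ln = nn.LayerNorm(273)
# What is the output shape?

Input shape: (13, 119, 273)
Output shape: (13, 119, 273)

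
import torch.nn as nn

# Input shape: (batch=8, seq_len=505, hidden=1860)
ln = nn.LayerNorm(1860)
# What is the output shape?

Input shape: (8, 505, 1860)
Output shape: (8, 505, 1860)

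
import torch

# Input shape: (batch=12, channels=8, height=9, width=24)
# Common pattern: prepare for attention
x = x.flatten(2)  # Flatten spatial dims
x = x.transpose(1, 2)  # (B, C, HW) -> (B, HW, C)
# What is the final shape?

Input shape: (12, 8, 9, 24)
  -> after flatten(2): (12, 8, 216)
Output shape: (12, 216, 8)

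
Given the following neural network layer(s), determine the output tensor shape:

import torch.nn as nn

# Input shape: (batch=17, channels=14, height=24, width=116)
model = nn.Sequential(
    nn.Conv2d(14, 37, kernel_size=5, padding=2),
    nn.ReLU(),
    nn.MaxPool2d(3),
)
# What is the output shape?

Input shape: (17, 14, 24, 116)
  -> after Conv2d: (17, 37, 24, 116)
  -> after ReLU: (17, 37, 24, 116)
Output shape: (17, 37, 8, 38)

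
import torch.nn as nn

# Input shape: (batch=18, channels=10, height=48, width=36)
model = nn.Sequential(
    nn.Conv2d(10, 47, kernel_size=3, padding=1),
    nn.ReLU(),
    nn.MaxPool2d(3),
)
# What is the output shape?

Input shape: (18, 10, 48, 36)
  -> after Conv2d: (18, 47, 48, 36)
  -> after ReLU: (18, 47, 48, 36)
Output shape: (18, 47, 16, 12)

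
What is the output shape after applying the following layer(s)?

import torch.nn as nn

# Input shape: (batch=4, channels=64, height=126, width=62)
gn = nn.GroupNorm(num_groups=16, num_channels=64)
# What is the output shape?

Input shape: (4, 64, 126, 62)
Output shape: (4, 64, 126, 62)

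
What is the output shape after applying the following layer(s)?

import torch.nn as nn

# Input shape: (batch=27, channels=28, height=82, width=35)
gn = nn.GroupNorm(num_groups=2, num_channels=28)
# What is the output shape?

Input shape: (27, 28, 82, 35)
Output shape: (27, 28, 82, 35)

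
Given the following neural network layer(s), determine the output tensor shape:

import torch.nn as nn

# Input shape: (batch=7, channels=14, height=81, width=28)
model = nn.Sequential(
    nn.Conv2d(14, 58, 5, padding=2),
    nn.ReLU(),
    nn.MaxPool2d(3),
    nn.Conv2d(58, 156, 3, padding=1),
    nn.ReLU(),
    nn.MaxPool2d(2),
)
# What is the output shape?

Input shape: (7, 14, 81, 28)
  -> after first Conv2d: (7, 58, 81, 28)
  -> after first MaxPool2d: (7, 58, 27, 9)
  -> after second Conv2d: (7, 156, 27, 9)
Output shape: (7, 156, 13, 4)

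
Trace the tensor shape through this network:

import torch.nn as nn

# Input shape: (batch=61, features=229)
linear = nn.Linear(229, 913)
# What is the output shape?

Input shape: (61, 229)
Output shape: (61, 913)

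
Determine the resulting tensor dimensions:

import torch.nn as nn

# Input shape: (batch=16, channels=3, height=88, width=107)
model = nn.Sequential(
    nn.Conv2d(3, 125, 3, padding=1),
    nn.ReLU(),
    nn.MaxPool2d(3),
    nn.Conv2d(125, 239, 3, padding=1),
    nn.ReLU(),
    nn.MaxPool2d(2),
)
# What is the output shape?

Input shape: (16, 3, 88, 107)
  -> after first Conv2d: (16, 125, 88, 107)
  -> after first MaxPool2d: (16, 125, 29, 35)
  -> after second Conv2d: (16, 239, 29, 35)
Output shape: (16, 239, 14, 17)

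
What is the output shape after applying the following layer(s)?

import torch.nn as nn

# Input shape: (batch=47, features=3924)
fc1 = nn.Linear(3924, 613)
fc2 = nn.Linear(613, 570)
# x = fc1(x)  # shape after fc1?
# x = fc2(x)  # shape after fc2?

Input shape: (47, 3924)
  -> after fc1: (47, 613)
Output shape: (47, 570)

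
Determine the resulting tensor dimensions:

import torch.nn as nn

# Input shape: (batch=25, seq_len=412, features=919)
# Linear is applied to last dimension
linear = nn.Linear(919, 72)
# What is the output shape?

Input shape: (25, 412, 919)
Output shape: (25, 412, 72)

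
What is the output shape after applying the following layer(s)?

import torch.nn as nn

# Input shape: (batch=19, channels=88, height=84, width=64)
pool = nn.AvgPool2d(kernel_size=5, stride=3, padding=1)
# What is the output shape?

Input shape: (19, 88, 84, 64)
Output shape: (19, 88, 28, 21)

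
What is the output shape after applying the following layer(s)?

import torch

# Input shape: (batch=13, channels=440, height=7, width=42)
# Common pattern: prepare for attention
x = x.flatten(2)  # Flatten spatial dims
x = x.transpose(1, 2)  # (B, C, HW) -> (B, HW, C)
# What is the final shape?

Input shape: (13, 440, 7, 42)
  -> after flatten(2): (13, 440, 294)
Output shape: (13, 294, 440)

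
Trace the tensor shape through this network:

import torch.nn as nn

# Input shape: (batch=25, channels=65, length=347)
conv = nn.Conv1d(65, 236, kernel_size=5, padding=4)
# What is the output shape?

Input shape: (25, 65, 347)
Output shape: (25, 236, 351)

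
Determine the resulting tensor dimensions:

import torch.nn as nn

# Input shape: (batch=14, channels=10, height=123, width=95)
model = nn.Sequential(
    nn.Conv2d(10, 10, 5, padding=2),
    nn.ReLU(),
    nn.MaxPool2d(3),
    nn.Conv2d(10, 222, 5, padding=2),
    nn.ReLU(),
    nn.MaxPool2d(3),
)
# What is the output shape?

Input shape: (14, 10, 123, 95)
  -> after first Conv2d: (14, 10, 123, 95)
  -> after first MaxPool2d: (14, 10, 41, 31)
  -> after second Conv2d: (14, 222, 41, 31)
Output shape: (14, 222, 13, 10)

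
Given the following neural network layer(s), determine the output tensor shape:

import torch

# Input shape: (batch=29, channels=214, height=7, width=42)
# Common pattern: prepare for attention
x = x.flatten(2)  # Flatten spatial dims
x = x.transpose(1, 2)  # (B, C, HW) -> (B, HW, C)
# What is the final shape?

Input shape: (29, 214, 7, 42)
  -> after flatten(2): (29, 214, 294)
Output shape: (29, 294, 214)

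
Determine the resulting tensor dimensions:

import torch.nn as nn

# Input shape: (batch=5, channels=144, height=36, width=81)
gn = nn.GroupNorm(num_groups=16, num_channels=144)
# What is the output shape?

Input shape: (5, 144, 36, 81)
Output shape: (5, 144, 36, 81)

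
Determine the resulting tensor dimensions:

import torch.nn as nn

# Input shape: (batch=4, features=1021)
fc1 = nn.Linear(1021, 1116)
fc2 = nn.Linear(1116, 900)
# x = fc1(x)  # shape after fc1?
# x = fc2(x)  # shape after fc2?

Input shape: (4, 1021)
  -> after fc1: (4, 1116)
Output shape: (4, 900)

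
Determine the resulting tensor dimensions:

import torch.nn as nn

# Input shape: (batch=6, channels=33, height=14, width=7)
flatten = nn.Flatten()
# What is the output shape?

Input shape: (6, 33, 14, 7)
Output shape: (6, 3234)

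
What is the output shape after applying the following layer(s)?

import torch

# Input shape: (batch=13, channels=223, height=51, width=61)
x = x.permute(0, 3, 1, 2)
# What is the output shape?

Input shape: (13, 223, 51, 61)
Output shape: (13, 61, 223, 51)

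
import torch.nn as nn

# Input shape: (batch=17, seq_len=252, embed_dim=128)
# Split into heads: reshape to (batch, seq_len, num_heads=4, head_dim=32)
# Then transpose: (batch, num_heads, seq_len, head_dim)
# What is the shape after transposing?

Input shape: (17, 252, 128)
  -> after reshape: (17, 252, 4, 32)
Output shape: (17, 4, 252, 32)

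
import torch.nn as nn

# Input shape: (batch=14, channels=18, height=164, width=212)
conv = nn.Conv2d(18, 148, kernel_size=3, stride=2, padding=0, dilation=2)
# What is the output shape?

Input shape: (14, 18, 164, 212)
Output shape: (14, 148, 80, 104)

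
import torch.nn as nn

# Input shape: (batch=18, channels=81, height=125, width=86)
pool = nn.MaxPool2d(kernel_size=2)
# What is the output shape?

Input shape: (18, 81, 125, 86)
Output shape: (18, 81, 62, 43)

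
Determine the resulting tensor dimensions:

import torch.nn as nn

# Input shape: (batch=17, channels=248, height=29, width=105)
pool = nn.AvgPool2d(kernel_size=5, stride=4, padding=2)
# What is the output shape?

Input shape: (17, 248, 29, 105)
Output shape: (17, 248, 8, 27)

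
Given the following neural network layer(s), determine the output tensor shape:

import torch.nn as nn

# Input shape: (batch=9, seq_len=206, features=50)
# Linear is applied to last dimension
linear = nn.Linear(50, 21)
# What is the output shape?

Input shape: (9, 206, 50)
Output shape: (9, 206, 21)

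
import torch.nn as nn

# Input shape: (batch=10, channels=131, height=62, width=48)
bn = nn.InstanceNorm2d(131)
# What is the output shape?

Input shape: (10, 131, 62, 48)
Output shape: (10, 131, 62, 48)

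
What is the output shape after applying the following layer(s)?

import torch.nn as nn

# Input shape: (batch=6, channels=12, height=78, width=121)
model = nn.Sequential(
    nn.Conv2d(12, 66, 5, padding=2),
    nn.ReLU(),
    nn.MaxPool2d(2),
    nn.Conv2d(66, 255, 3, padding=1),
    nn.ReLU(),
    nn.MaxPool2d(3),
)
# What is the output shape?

Input shape: (6, 12, 78, 121)
  -> after first Conv2d: (6, 66, 78, 121)
  -> after first MaxPool2d: (6, 66, 39, 60)
  -> after second Conv2d: (6, 255, 39, 60)
Output shape: (6, 255, 13, 20)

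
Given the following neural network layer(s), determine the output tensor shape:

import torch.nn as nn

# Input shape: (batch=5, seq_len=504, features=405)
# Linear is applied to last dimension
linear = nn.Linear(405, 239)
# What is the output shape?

Input shape: (5, 504, 405)
Output shape: (5, 504, 239)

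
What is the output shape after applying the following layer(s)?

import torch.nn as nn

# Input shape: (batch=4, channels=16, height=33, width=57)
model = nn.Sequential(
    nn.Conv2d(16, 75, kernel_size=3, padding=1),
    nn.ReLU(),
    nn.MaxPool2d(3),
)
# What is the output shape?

Input shape: (4, 16, 33, 57)
  -> after Conv2d: (4, 75, 33, 57)
  -> after ReLU: (4, 75, 33, 57)
Output shape: (4, 75, 11, 19)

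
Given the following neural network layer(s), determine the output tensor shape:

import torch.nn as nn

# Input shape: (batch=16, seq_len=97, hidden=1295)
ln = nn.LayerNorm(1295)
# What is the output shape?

Input shape: (16, 97, 1295)
Output shape: (16, 97, 1295)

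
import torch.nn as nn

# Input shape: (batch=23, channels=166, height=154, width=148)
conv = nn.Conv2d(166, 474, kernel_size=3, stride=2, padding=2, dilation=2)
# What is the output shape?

Input shape: (23, 166, 154, 148)
Output shape: (23, 474, 77, 74)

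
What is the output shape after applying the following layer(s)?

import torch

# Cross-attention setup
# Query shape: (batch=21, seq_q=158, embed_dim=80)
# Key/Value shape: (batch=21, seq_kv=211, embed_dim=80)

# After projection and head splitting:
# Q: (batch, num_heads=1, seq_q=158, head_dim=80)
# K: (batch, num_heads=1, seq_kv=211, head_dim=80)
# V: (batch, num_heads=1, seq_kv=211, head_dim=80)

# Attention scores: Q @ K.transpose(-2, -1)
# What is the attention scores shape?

Input shape: (21, 158, 80)
Output shape: (21, 1, 158, 211)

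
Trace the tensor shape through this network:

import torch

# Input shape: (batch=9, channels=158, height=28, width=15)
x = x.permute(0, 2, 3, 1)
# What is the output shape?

Input shape: (9, 158, 28, 15)
Output shape: (9, 28, 15, 158)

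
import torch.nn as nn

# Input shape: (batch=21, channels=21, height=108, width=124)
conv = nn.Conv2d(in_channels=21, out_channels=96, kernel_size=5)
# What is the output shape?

Input shape: (21, 21, 108, 124)
Output shape: (21, 96, 104, 120)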